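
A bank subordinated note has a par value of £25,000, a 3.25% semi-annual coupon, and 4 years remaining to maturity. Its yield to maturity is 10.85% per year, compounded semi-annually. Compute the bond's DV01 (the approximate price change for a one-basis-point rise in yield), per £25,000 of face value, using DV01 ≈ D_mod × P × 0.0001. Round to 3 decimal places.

£6.733

Periodic yield y = 0.05425.
  t   CF        PV=CF/(1+0.05425)^t    t·PV
  1       406.25       385.3450       385.3450
  2       406.25       365.5158       731.0316
  3       406.25       346.7069     1,040.1208
  4       406.25       328.8660     1,315.4639
  5       406.25       311.9431     1,559.7153
  6       406.25       295.8910     1,775.3458
  7       406.25       280.6649     1,964.6543
  8    25,406.25    16,649.1356   133,193.0846
  Σ                 18,964.0683   141,964.7614
P = 18,964.0683; D_Mac = 7.48599 half-year periods = 3.74299 yrs; D_mod = 3.55038 yrs.
DV01 ≈ 3.55038 × 18,964.0683 × 0.0001 = 6.732974.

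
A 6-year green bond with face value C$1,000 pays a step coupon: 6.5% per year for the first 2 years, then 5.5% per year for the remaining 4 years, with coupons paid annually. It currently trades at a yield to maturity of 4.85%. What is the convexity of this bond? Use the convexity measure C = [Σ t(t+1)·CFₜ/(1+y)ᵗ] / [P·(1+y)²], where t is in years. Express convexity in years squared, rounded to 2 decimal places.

With y = 0.0485:
  t   CF        PV=CF/(1+0.0485)^t    t·PV        t(t+1)·PV
  1        65.00        61.9933        61.9933         123.9866
  2        65.00        59.1257       118.2515         354.7544
  3        55.00        47.7153       143.1458         572.5832
  4        55.00        45.5081       182.0325         910.1625
  5        55.00        43.4031       217.0154       1,302.0923
  6     1,055.00       794.0390     4,764.2342      33,349.6393
  Σ                  1,051.7846     5,486.6727      36,613.2184
P = 1,051.7846.
Convexity = Σ t(t+1)·PV / [P·(1+y)²] = 36,613.2184 / (1,051.7846 × 1.099352) = 31.66462.

31.66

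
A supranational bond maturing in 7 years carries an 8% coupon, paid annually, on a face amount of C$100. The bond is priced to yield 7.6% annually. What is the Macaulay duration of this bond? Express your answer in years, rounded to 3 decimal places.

5.639 years

Periodic yield y = 0.076. Discount each cash flow and weight by its year:
  t   CF        PV=CF/(1+0.076)^t    t·PV
  1         8.00         7.4349         7.4349
  2         8.00         6.9098        13.8196
  3         8.00         6.4217        19.2652
  4         8.00         5.9682        23.8727
  5         8.00         5.5466        27.7331
  6         8.00         5.1549        30.9291
  7       108.00        64.6752       452.7265
  Σ                    102.1113       575.7812
Price P = Σ PV = 102.1113.
Macaulay duration = Σ(t·PV) / P = 575.7812 / 102.1113 = 5.63876 years.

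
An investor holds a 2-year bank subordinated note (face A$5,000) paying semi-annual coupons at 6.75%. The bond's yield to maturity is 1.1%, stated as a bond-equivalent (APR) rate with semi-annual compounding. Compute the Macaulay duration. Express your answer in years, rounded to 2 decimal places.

Periodic yield y = 0.0055. Discount each cash flow and weight by its period:
  t   CF        PV=CF/(1+0.0055)^t    t·PV
  1       168.75       167.8270       167.8270
  2       168.75       166.9090       333.8179
  3       168.75       165.9960       497.9879
  4     5,168.75     5,056.5840    20,226.3360
  Σ                  5,557.3159    21,225.9688
Price P = Σ PV = 5,557.3159.
Macaulay duration = Σ(t·PV) / P = 21,225.9688 / 5,557.3159 = 3.81946 half-year periods.
In years: 3.81946 / 2 = 1.90973 years.

1.91 years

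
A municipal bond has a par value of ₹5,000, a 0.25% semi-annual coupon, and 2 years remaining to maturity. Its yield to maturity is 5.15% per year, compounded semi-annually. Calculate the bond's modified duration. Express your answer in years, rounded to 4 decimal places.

1.9459 years

Periodic yield y = 0.02575. First find Macaulay duration:
  t   CF        PV=CF/(1+0.02575)^t    t·PV
  1         6.25         6.0931         6.0931
  2         6.25         5.9401        11.8803
  3         6.25         5.7910        17.3731
  4     5,006.25     4,522.1653    18,088.6611
  Σ                  4,539.9895    18,124.0076
P = 4,539.9895; Macaulay duration = 18,124.0076 / 4,539.9895 = 3.99208 half-year periods = 1.99604 years.
Modified duration = D_Mac / (1 + y) = 1.99604 / 1.02575 = 1.94593 years.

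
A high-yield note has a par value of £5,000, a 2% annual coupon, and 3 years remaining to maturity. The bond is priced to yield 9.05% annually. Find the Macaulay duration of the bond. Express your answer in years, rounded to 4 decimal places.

Periodic yield y = 0.0905. Discount each cash flow and weight by its year:
  t   CF        PV=CF/(1+0.0905)^t    t·PV
  1       100.00        91.7011        91.7011
  2       100.00        84.0908       168.1817
  3     5,100.00     3,932.7213    11,798.1638
  Σ                  4,108.5132    12,058.0465
Price P = Σ PV = 4,108.5132.
Macaulay duration = Σ(t·PV) / P = 12,058.0465 / 4,108.5132 = 2.93489 years.

2.9349 years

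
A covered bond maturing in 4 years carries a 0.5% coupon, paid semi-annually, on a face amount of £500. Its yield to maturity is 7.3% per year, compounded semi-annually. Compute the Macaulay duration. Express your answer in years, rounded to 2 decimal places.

Periodic yield y = 0.0365. Discount each cash flow and weight by its period:
  t   CF        PV=CF/(1+0.0365)^t    t·PV
  1         1.25         1.2060         1.2060
  2         1.25         1.1635         2.3270
  3         1.25         1.1225         3.3676
  4         1.25         1.0830         4.3320
  5         1.25         1.0449         5.2244
  6         1.25         1.0081         6.0485
  7         1.25         0.9726         6.8081
  8       501.25       376.2703     3,010.1624
  Σ                    383.8709     3,039.4759
Price P = Σ PV = 383.8709.
Macaulay duration = Σ(t·PV) / P = 3,039.4759 / 383.8709 = 7.91796 half-year periods.
In years: 7.91796 / 2 = 3.95898 years.

3.96 years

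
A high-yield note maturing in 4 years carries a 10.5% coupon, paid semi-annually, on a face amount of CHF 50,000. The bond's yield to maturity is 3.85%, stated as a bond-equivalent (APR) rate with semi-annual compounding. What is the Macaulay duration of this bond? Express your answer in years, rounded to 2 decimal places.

3.44 years

Periodic yield y = 0.01925. Discount each cash flow and weight by its period:
  t   CF        PV=CF/(1+0.01925)^t    t·PV
  1     2,625.00     2,575.4231     2,575.4231
  2     2,625.00     2,526.7825     5,053.5651
  3     2,625.00     2,479.0606     7,437.1819
  4     2,625.00     2,432.2400     9,728.9600
  5     2,625.00     2,386.3037    11,931.5183
  6     2,625.00     2,341.2349    14,047.4093
  7     2,625.00     2,297.0173    16,079.1211
  8    52,625.00    45,180.0126   361,440.1009
  Σ                 62,218.0747   428,293.2797
Price P = Σ PV = 62,218.0747.
Macaulay duration = Σ(t·PV) / P = 428,293.2797 / 62,218.0747 = 6.88374 half-year periods.
In years: 6.88374 / 2 = 3.44187 years.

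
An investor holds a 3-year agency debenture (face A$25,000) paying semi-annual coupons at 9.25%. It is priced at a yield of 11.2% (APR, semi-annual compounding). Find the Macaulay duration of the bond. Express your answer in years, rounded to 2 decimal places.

2.68 years

Periodic yield y = 0.056. Discount each cash flow and weight by its period:
  t   CF        PV=CF/(1+0.056)^t    t·PV
  1     1,156.25     1,094.9337     1,094.9337
  2     1,156.25     1,036.8690     2,073.7381
  3     1,156.25       981.8836     2,945.6507
  4     1,156.25       929.8140     3,719.2559
  5     1,156.25       880.5057     4,402.5283
  6    26,156.25    18,862.1837   113,173.1023
  Σ                 23,786.1897   127,409.2090
Price P = Σ PV = 23,786.1897.
Macaulay duration = Σ(t·PV) / P = 127,409.2090 / 23,786.1897 = 5.35644 half-year periods.
In years: 5.35644 / 2 = 2.67822 years.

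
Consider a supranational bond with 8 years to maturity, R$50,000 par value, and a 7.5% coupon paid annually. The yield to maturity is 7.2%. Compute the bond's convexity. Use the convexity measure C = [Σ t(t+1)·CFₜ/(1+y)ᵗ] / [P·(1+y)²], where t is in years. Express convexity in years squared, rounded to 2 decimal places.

With y = 0.072:
  t   CF        PV=CF/(1+0.072)^t    t·PV        t(t+1)·PV
  1     3,750.00     3,498.1343     3,498.1343       6,996.2687
  2     3,750.00     3,263.1850     6,526.3700      19,579.1100
  3     3,750.00     3,044.0159     9,132.0476      36,528.1904
  4     3,750.00     2,839.5670    11,358.2682      56,791.3408
  5     3,750.00     2,648.8498    13,244.2492      79,465.4955
  6     3,750.00     2,470.9420    14,825.6521     103,779.5650
  7     3,750.00     2,304.9832    16,134.8826     129,079.0609
  8    53,750.00    30,819.1166   246,552.9327   2,218,976.3942
  Σ                 50,888.7939   321,272.5368   2,651,195.4255
P = 50,888.7939.
Convexity = Σ t(t+1)·PV / [P·(1+y)²] = 2,651,195.4255 / (50,888.7939 × 1.149184) = 45.33462.

45.33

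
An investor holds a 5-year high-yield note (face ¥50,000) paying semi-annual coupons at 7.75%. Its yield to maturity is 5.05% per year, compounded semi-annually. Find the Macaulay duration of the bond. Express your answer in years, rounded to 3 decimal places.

Periodic yield y = 0.02525. Discount each cash flow and weight by its period:
  t   CF        PV=CF/(1+0.02525)^t    t·PV
  1     1,937.50     1,889.7830     1,889.7830
  2     1,937.50     1,843.2411     3,686.4823
  3     1,937.50     1,797.8455     5,393.5366
  4     1,937.50     1,753.5680     7,014.2718
  5     1,937.50     1,710.3808     8,551.9042
  6     1,937.50     1,668.2573    10,009.5440
  7     1,937.50     1,627.1713    11,390.1988
  8     1,937.50     1,587.0971    12,696.7765
  9     1,937.50     1,548.0098    13,932.0883
  10   51,937.50    40,474.6649   404,746.6487
  Σ                 55,900.0188   479,311.2343
Price P = Σ PV = 55,900.0188.
Macaulay duration = Σ(t·PV) / P = 479,311.2343 / 55,900.0188 = 8.57444 half-year periods.
In years: 8.57444 / 2 = 4.28722 years.

4.287 years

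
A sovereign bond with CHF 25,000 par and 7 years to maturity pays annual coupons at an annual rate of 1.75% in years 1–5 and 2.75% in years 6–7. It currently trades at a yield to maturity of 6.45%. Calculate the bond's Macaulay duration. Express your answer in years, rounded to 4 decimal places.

Periodic yield y = 0.0645. Discount each cash flow and weight by its year:
  t   CF        PV=CF/(1+0.0645)^t    t·PV
  1       437.50       410.9911       410.9911
  2       437.50       386.0884       772.1768
  3       437.50       362.6946     1,088.0837
  4       437.50       340.7182     1,362.8730
  5       437.50       320.0735     1,600.3675
  6       687.50       472.4966     2,834.9797
  7    25,687.50    16,584.4922   116,091.4455
  Σ                 18,877.5546   124,160.9173
Price P = Σ PV = 18,877.5546.
Macaulay duration = Σ(t·PV) / P = 124,160.9173 / 18,877.5546 = 6.57717 years.

6.5772 years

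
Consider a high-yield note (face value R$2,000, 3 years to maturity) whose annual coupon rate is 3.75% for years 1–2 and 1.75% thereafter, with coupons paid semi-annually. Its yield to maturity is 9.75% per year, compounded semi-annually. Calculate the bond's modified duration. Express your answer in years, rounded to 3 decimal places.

Periodic yield y = 0.04875. First find Macaulay duration:
  t   CF        PV=CF/(1+0.04875)^t    t·PV
  1        37.50        35.7569        35.7569
  2        37.50        34.0947        68.1895
  3        37.50        32.5099        97.5296
  4        37.50        30.9987       123.9948
  5        17.50        13.7936        68.9681
  6     2,017.50     1,516.2880     9,097.7281
  Σ                  1,663.4418     9,492.1669
P = 1,663.4418; Macaulay duration = 9,492.1669 / 1,663.4418 = 5.70634 half-year periods = 2.85317 years.
Modified duration = D_Mac / (1 + y) = 2.85317 / 1.04875 = 2.72054 years.

2.721 years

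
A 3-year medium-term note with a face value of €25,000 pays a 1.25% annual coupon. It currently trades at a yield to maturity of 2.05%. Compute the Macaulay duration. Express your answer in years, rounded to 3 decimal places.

2.963 years

Periodic yield y = 0.0205. Discount each cash flow and weight by its year:
  t   CF        PV=CF/(1+0.0205)^t    t·PV
  1       312.50       306.2224       306.2224
  2       312.50       300.0710       600.1420
  3    25,312.50    23,817.4912    71,452.4736
  Σ                 24,423.7846    72,358.8380
Price P = Σ PV = 24,423.7846.
Macaulay duration = Σ(t·PV) / P = 72,358.8380 / 24,423.7846 = 2.96264 years.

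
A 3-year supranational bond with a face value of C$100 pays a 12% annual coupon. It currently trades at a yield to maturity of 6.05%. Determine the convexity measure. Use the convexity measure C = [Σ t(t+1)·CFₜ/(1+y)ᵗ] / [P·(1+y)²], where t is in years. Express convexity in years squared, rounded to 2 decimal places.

With y = 0.0605:
  t   CF        PV=CF/(1+0.0605)^t    t·PV        t(t+1)·PV
  1        12.00        11.3154        11.3154          22.6308
  2        12.00        10.6699        21.3398          64.0193
  3       112.00        93.9044       281.7132       1,126.8530
  Σ                    115.8897       314.3684       1,213.5031
P = 115.8897.
Convexity = Σ t(t+1)·PV / [P·(1+y)²] = 1,213.5031 / (115.8897 × 1.124660) = 9.31054.

9.31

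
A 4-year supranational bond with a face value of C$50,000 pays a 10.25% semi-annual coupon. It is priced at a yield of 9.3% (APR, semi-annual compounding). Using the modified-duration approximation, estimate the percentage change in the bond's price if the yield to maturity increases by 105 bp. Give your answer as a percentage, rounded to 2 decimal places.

-3.40%

Periodic yield y = 0.0465. Modified duration first:
  t   CF        PV=CF/(1+0.0465)^t    t·PV
  1     2,562.50     2,448.6383     2,448.6383
  2     2,562.50     2,339.8359     4,679.6719
  3     2,562.50     2,235.8681     6,707.6042
  4     2,562.50     2,136.5199     8,546.0796
  5     2,562.50     2,041.5861    10,207.9307
  6     2,562.50     1,950.8707    11,705.2240
  7     2,562.50     1,864.1860    13,049.3021
  8    52,562.50    36,539.4623   292,315.6981
  Σ                 51,556.9673   349,660.1490
P = 51,556.9673; D_Mac = 6.78202 half-year periods = 3.39101 yrs; D_mod = 3.39101/(1+0.0465) = 3.24033 yrs.
ΔP/P ≈ -D_mod · Δy = -3.24033 × (+0.0105) = -0.034023 = -3.4023%.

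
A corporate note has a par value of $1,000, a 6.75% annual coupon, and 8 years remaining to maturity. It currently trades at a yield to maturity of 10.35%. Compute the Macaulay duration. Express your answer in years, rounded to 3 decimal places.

Periodic yield y = 0.1035. Discount each cash flow and weight by its year:
  t   CF        PV=CF/(1+0.1035)^t    t·PV
  1        67.50        61.1690        61.1690
  2        67.50        55.4318       110.8636
  3        67.50        50.2327       150.6982
  4        67.50        45.5213       182.0851
  5        67.50        41.2517       206.2586
  6        67.50        37.3826       224.2957
  7        67.50        33.8764       237.1349
  8     1,067.50       485.4999     3,883.9995
  Σ                    810.3655     5,056.5047
Price P = Σ PV = 810.3655.
Macaulay duration = Σ(t·PV) / P = 5,056.5047 / 810.3655 = 6.23978 years.

6.240 years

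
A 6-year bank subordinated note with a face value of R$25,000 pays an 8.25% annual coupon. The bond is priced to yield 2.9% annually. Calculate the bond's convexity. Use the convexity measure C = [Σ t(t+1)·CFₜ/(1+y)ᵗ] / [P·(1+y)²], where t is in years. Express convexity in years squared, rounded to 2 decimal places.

With y = 0.029:
  t   CF        PV=CF/(1+0.029)^t    t·PV        t(t+1)·PV
  1     2,062.50     2,004.3732     2,004.3732       4,008.7464
  2     2,062.50     1,947.8845     3,895.7691      11,687.3072
  3     2,062.50     1,892.9879     5,678.9636      22,715.8545
  4     2,062.50     1,839.6384     7,358.5535      36,792.7673
  5     2,062.50     1,787.7924     8,938.9619      53,633.7716
  6    27,062.50    22,796.8932   136,781.3594     957,469.5155
  Σ                 32,269.5696   164,657.9806   1,086,307.9624
P = 32,269.5696.
Convexity = Σ t(t+1)·PV / [P·(1+y)²] = 1,086,307.9624 / (32,269.5696 × 1.058841) = 31.79282.

31.79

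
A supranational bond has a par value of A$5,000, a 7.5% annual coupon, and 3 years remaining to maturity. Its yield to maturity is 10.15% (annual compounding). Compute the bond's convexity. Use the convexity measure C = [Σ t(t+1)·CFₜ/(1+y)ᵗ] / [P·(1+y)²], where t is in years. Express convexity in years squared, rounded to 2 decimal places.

8.96

With y = 0.1015:
  t   CF        PV=CF/(1+0.1015)^t    t·PV        t(t+1)·PV
  1       375.00       340.4448       340.4448         680.8897
  2       375.00       309.0739       618.1477       1,854.4431
  3     5,375.00     4,021.8416    12,065.5249      48,262.0994
  Σ                  4,671.3603    13,024.1174      50,797.4323
P = 4,671.3603.
Convexity = Σ t(t+1)·PV / [P·(1+y)²] = 50,797.4323 / (4,671.3603 × 1.213302) = 8.96250.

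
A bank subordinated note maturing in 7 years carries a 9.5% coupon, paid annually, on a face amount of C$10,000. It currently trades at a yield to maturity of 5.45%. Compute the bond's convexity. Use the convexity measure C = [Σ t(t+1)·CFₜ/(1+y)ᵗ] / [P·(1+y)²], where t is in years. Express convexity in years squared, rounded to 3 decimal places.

With y = 0.0545:
  t   CF        PV=CF/(1+0.0545)^t    t·PV        t(t+1)·PV
  1       950.00       900.9009       900.9009       1,801.8018
  2       950.00       854.3394     1,708.6788       5,126.0364
  3       950.00       810.1844     2,430.5531       9,722.2123
  4       950.00       768.3114     3,073.2455      15,366.2277
  5       950.00       728.6025     3,643.0127      21,858.0764
  6       950.00       690.9460     4,145.6759      29,019.7316
  7    10,950.00     7,552.4530    52,867.1709     422,937.3674
  Σ                 12,305.7376    68,769.2379     505,831.4536
P = 12,305.7376.
Convexity = Σ t(t+1)·PV / [P·(1+y)²] = 505,831.4536 / (12,305.7376 × 1.111970) = 36.96622.

36.966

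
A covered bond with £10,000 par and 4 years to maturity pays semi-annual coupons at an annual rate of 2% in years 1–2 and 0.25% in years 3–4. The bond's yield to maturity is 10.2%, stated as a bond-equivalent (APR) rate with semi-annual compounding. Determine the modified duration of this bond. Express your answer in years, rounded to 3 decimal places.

3.670 years

Periodic yield y = 0.051. First find Macaulay duration:
  t   CF        PV=CF/(1+0.051)^t    t·PV
  1       100.00        95.1475        95.1475
  2       100.00        90.5304       181.0609
  3       100.00        86.1374       258.4123
  4       100.00        81.9576       327.8303
  5        12.50         9.7476        48.7379
  6        12.50         9.2746        55.6474
  7        12.50         8.8245        61.7716
  8    10,012.50     6,725.4415    53,803.5322
  Σ                  7,107.0611    54,832.1400
P = 7,107.0611; Macaulay duration = 54,832.1400 / 7,107.0611 = 7.71516 half-year periods = 3.85758 years.
Modified duration = D_Mac / (1 + y) = 3.85758 / 1.051 = 3.67039 years.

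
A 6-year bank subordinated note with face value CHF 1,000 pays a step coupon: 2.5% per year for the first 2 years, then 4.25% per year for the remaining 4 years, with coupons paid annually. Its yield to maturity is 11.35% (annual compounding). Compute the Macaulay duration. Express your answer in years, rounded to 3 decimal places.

Periodic yield y = 0.1135. Discount each cash flow and weight by its year:
  t   CF        PV=CF/(1+0.1135)^t    t·PV
  1        25.00        22.4517        22.4517
  2        25.00        20.1632        40.3264
  3        42.50        30.7835        92.3506
  4        42.50        27.6457       110.5829
  5        42.50        24.8278       124.1389
  6     1,042.50       546.9338     3,281.6026
  Σ                    672.8057     3,671.4531
Price P = Σ PV = 672.8057.
Macaulay duration = Σ(t·PV) / P = 3,671.4531 / 672.8057 = 5.45693 years.

5.457 years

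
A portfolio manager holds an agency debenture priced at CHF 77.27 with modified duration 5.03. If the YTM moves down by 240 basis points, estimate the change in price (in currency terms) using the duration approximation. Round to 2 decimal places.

+CHF 9.33

Duration approximation: ΔP/P ≈ -D_mod · Δy = -5.03 × (-0.024) = +0.120720.
ΔP ≈ 77.27 × (+0.120720) = +9.3280344.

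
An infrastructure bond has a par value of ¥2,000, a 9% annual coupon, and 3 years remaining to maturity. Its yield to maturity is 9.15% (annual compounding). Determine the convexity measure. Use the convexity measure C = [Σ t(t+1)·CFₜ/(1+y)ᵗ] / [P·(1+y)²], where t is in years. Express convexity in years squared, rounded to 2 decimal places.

With y = 0.0915:
  t   CF        PV=CF/(1+0.0915)^t    t·PV        t(t+1)·PV
  1       180.00       164.9107       164.9107         329.8213
  2       180.00       151.0863       302.1726         906.5177
  3     2,180.00     1,676.4294     5,029.2883      20,117.1530
  Σ                  1,992.4264     5,496.3715      21,353.4920
P = 1,992.4264.
Convexity = Σ t(t+1)·PV / [P·(1+y)²] = 21,353.4920 / (1,992.4264 × 1.191372) = 8.99579.

9.00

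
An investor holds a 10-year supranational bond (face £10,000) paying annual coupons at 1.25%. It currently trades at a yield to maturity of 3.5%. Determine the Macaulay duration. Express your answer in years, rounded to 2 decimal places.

Periodic yield y = 0.035. Discount each cash flow and weight by its year:
  t   CF        PV=CF/(1+0.035)^t    t·PV
  1       125.00       120.7729       120.7729
  2       125.00       116.6888       233.3777
  3       125.00       112.7428       338.2285
  4       125.00       108.9303       435.7211
  5       125.00       105.2466       526.2332
  6       125.00       101.6876       610.1255
  7       125.00        98.2489       687.7421
  8       125.00        94.9264       759.4116
  9       125.00        91.7164       825.4473
  10   10,125.00     7,177.8030    71,778.0299
  Σ                  8,128.7638    76,315.0898
Price P = Σ PV = 8,128.7638.
Macaulay duration = Σ(t·PV) / P = 76,315.0898 / 8,128.7638 = 9.38828 years.

9.39 years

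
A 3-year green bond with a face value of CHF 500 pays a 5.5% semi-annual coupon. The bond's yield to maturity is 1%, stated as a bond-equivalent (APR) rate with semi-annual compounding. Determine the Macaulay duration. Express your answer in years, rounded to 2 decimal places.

2.82 years

Periodic yield y = 0.005. Discount each cash flow and weight by its period:
  t   CF        PV=CF/(1+0.005)^t    t·PV
  1        13.75        13.6816        13.6816
  2        13.75        13.6135        27.2270
  3        13.75        13.5458        40.6374
  4        13.75        13.4784        53.9136
  5        13.75        13.4113        67.0567
  6       513.75       498.6037     2,991.6220
  Σ                    566.3343     3,194.1383
Price P = Σ PV = 566.3343.
Macaulay duration = Σ(t·PV) / P = 3,194.1383 / 566.3343 = 5.64002 half-year periods.
In years: 5.64002 / 2 = 2.82001 years.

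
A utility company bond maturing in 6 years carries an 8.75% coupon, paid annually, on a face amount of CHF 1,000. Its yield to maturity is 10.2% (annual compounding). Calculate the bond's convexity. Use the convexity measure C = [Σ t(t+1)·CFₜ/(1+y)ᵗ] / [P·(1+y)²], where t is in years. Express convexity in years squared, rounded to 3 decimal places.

With y = 0.102:
  t   CF        PV=CF/(1+0.102)^t    t·PV        t(t+1)·PV
  1        87.50        79.4011        79.4011         158.8022
  2        87.50        72.0518       144.1036         432.3108
  3        87.50        65.3828       196.1483         784.5932
  4        87.50        59.3310       237.3240       1,186.6200
  5        87.50        53.8394       269.1969       1,615.1815
  6     1,087.50       607.2111     3,643.2666      25,502.8660
  Σ                    937.2171     4,569.4405      29,680.3737
P = 937.2171.
Convexity = Σ t(t+1)·PV / [P·(1+y)²] = 29,680.3737 / (937.2171 × 1.214404) = 26.07750.

26.078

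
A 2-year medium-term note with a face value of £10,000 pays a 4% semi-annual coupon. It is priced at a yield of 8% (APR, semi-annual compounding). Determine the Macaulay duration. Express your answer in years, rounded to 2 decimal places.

1.94 years

Periodic yield y = 0.04. Discount each cash flow and weight by its period:
  t   CF        PV=CF/(1+0.04)^t    t·PV
  1       200.00       192.3077       192.3077
  2       200.00       184.9112       369.8225
  3       200.00       177.7993       533.3978
  4    10,200.00     8,719.0027    34,876.0110
  Σ                  9,274.0210    35,971.5390
Price P = Σ PV = 9,274.0210.
Macaulay duration = Σ(t·PV) / P = 35,971.5390 / 9,274.0210 = 3.87874 half-year periods.
In years: 3.87874 / 2 = 1.93937 years.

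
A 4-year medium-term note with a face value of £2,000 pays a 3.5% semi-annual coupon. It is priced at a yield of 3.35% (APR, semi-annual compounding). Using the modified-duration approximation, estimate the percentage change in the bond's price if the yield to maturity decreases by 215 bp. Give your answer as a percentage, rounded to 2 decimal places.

+7.97%

Periodic yield y = 0.01675. Modified duration first:
  t   CF        PV=CF/(1+0.01675)^t    t·PV
  1        35.00        34.4234        34.4234
  2        35.00        33.8563        67.7126
  3        35.00        33.2986        99.8957
  4        35.00        32.7500       131.0000
  5        35.00        32.2105       161.0524
  6        35.00        31.6798       190.0790
  7        35.00        31.1579       218.1056
  8     2,035.00     1,781.7672    14,254.1378
  Σ                  2,011.1438    15,156.4065
P = 2,011.1438; D_Mac = 7.53621 half-year periods = 3.76811 yrs; D_mod = 3.76811/(1+0.01675) = 3.70603 yrs.
ΔP/P ≈ -D_mod · Δy = -3.70603 × (-0.0215) = +0.079680 = +7.9680%.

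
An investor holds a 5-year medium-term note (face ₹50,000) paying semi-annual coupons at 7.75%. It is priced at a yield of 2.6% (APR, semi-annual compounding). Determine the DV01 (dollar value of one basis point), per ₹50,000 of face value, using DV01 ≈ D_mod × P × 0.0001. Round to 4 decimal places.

Periodic yield y = 0.013.
  t   CF        PV=CF/(1+0.013)^t    t·PV
  1     1,937.50     1,912.6357     1,912.6357
  2     1,937.50     1,888.0906     3,776.1811
  3     1,937.50     1,863.8604     5,591.5811
  4     1,937.50     1,839.9411     7,359.7646
  5     1,937.50     1,816.3289     9,081.6443
  6     1,937.50     1,793.0196    10,758.1177
  7     1,937.50     1,770.0095    12,390.0664
  8     1,937.50     1,747.2947    13,978.3572
  9     1,937.50     1,724.8713    15,523.8419
  10   51,937.50    45,644.3038   456,443.0382
  Σ                 62,000.3556   536,815.2283
P = 62,000.3556; D_Mac = 8.65826 half-year periods = 4.32913 yrs; D_mod = 4.27357 yrs.
DV01 ≈ 4.27357 × 62,000.3556 × 0.0001 = 26.496309.

₹26.4963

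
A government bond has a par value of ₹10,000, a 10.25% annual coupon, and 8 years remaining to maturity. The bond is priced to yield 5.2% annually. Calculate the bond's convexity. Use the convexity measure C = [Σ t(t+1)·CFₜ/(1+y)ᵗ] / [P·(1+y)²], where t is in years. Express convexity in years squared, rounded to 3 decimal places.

45.040

With y = 0.052:
  t   CF        PV=CF/(1+0.052)^t    t·PV        t(t+1)·PV
  1     1,025.00       974.3346       974.3346       1,948.6692
  2     1,025.00       926.1736     1,852.3471       5,557.0414
  3     1,025.00       880.3931     2,641.1794      10,564.7176
  4     1,025.00       836.8756     3,347.5024      16,737.5120
  5     1,025.00       795.5091     3,977.5456      23,865.2738
  6     1,025.00       756.1874     4,537.1243      31,759.8701
  7     1,025.00       718.8093     5,031.6651      40,253.3207
  8    11,025.00     7,349.4134    58,795.3076     529,157.7681
  Σ                 13,237.6962    81,157.0061     659,844.1730
P = 13,237.6962.
Convexity = Σ t(t+1)·PV / [P·(1+y)²] = 659,844.1730 / (13,237.6962 × 1.106704) = 45.03991.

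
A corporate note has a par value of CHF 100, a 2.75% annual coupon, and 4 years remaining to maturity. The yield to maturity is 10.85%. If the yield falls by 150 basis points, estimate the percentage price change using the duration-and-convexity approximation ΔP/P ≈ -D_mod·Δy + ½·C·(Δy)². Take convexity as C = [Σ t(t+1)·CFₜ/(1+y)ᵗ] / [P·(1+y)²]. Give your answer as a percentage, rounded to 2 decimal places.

+5.33%

With y = 0.1085:
  t   CF        PV=CF/(1+0.1085)^t    t·PV        t(t+1)·PV
  1         2.75         2.4808         2.4808           4.9617
  2         2.75         2.2380         4.4760          13.4280
  3         2.75         2.0190         6.0569          24.2274
  4       102.75        68.0517       272.2068       1,361.0342
  Σ                     74.7895       285.2205       1,403.6513
P = 74.7895; D_Mac = 3.81364 yrs; D_mod = 3.44036 yrs; C = 15.27380.
Duration effect: -3.44036 × (-0.015) = +0.051605
Convexity effect: 0.5 × 15.27380 × (-0.015)² = +0.0017183
ΔP/P ≈ +0.051605 + 0.0017183 = +0.053324 = +5.3324%.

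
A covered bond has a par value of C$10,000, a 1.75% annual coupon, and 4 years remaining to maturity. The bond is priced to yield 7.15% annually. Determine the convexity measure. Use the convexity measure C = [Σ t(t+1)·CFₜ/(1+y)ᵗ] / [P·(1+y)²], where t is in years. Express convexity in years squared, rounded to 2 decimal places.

16.76

With y = 0.0715:
  t   CF        PV=CF/(1+0.0715)^t    t·PV        t(t+1)·PV
  1       175.00       163.3224       163.3224         326.6449
  2       175.00       152.4241       304.8482         914.5447
  3       175.00       142.2530       426.7591       1,707.0363
  4    10,175.00     7,719.0831    30,876.3324     154,381.6620
  Σ                  8,177.0827    31,771.2622     157,329.8880
P = 8,177.0827.
Convexity = Σ t(t+1)·PV / [P·(1+y)²] = 157,329.8880 / (8,177.0827 × 1.148112) = 16.75824.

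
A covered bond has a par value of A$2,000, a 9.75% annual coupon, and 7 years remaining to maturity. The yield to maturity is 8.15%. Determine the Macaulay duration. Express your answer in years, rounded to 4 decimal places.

Periodic yield y = 0.0815. Discount each cash flow and weight by its year:
  t   CF        PV=CF/(1+0.0815)^t    t·PV
  1       195.00       180.3051       180.3051
  2       195.00       166.7176       333.4353
  3       195.00       154.1541       462.4623
  4       195.00       142.5373       570.1492
  5       195.00       131.7959       658.9796
  6       195.00       121.8640       731.1841
  7     2,195.00     1,268.3785     8,878.6492
  Σ                  2,165.7526    11,815.1648
Price P = Σ PV = 2,165.7526.
Macaulay duration = Σ(t·PV) / P = 11,815.1648 / 2,165.7526 = 5.45545 years.

5.4555 years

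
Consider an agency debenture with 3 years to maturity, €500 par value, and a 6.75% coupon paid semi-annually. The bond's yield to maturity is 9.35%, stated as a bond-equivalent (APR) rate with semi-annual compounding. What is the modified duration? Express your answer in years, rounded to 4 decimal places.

Periodic yield y = 0.04675. First find Macaulay duration:
  t   CF        PV=CF/(1+0.04675)^t    t·PV
  1       16.875        16.1213        16.1213
  2       16.875        15.4013        30.8026
  3       16.875        14.7135        44.1404
  4       16.875        14.0563        56.2253
  5       16.875        13.4285        67.1427
  6      516.875       392.9413     2,357.6480
  Σ                    466.6623     2,572.0804
P = 466.6623; Macaulay duration = 2,572.0804 / 466.6623 = 5.51165 half-year periods = 2.75583 years.
Modified duration = D_Mac / (1 + y) = 2.75583 / 1.04675 = 2.63275 years.

2.6327 years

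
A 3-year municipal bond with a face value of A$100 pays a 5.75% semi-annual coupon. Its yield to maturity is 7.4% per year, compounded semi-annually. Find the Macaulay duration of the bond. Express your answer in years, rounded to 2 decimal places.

Periodic yield y = 0.037. Discount each cash flow and weight by its period:
  t   CF        PV=CF/(1+0.037)^t    t·PV
  1        2.875         2.7724         2.7724
  2        2.875         2.6735         5.3470
  3        2.875         2.5781         7.7343
  4        2.875         2.4861         9.9445
  5        2.875         2.3974        11.9871
  6      102.875        82.7251       496.3506
  Σ                     95.6327       534.1360
Price P = Σ PV = 95.6327.
Macaulay duration = Σ(t·PV) / P = 534.1360 / 95.6327 = 5.58529 half-year periods.
In years: 5.58529 / 2 = 2.79264 years.

2.79 years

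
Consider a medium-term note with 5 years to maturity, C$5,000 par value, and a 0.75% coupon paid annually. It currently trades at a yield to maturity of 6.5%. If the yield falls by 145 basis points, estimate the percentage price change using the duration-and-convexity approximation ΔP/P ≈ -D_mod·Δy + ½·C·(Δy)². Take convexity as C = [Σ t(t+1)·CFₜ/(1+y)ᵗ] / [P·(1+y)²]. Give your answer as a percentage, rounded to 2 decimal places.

With y = 0.065:
  t   CF        PV=CF/(1+0.065)^t    t·PV        t(t+1)·PV
  1        37.50        35.2113        35.2113          70.4225
  2        37.50        33.0622        66.1244         198.3733
  3        37.50        31.0443        93.1330         372.5321
  4        37.50        29.1496       116.5985         582.9923
  5     5,037.50     3,676.7747    18,383.8736     110,303.2414
  Σ                  3,805.2422    18,694.9408     111,527.5617
P = 3,805.2422; D_Mac = 4.91294 yrs; D_mod = 4.61309 yrs; C = 25.84049.
Duration effect: -4.61309 × (-0.0145) = +0.066890
Convexity effect: 0.5 × 25.84049 × (-0.0145)² = +0.0027165
ΔP/P ≈ +0.066890 + 0.0027165 = +0.069606 = +6.9606%.

+6.96%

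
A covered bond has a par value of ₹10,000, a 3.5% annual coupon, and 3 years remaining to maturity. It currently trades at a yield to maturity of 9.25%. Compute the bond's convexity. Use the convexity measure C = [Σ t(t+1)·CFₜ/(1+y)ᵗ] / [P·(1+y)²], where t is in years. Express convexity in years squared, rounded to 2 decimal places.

9.57

With y = 0.0925:
  t   CF        PV=CF/(1+0.0925)^t    t·PV        t(t+1)·PV
  1       350.00       320.3661       320.3661         640.7323
  2       350.00       293.2413       586.4826       1,759.4479
  3    10,350.00     7,937.3588    23,812.0764      95,248.3057
  Σ                  8,550.9662    24,718.9252      97,648.4858
P = 8,550.9662.
Convexity = Σ t(t+1)·PV / [P·(1+y)²] = 97,648.4858 / (8,550.9662 × 1.193556) = 9.56770.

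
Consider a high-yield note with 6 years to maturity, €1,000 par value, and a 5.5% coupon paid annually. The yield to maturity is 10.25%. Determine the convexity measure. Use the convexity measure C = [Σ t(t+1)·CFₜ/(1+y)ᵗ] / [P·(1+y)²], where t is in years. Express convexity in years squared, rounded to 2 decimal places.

28.26

With y = 0.1025:
  t   CF        PV=CF/(1+0.1025)^t    t·PV        t(t+1)·PV
  1        55.00        49.8866        49.8866          99.7732
  2        55.00        45.2486        90.4973         271.4918
  3        55.00        41.0418       123.1255         492.5022
  4        55.00        37.2262       148.9047         744.5233
  5        55.00        33.7652       168.8261       1,012.9569
  6     1,055.00       587.4635     3,524.7809      24,673.4660
  Σ                    794.6320     4,106.0211      27,294.7134
P = 794.6320.
Convexity = Σ t(t+1)·PV / [P·(1+y)²] = 27,294.7134 / (794.6320 × 1.215506) = 28.25890.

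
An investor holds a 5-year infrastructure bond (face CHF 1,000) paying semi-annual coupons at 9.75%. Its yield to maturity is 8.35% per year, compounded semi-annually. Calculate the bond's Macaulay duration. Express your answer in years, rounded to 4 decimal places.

4.1026 years

Periodic yield y = 0.04175. Discount each cash flow and weight by its period:
  t   CF        PV=CF/(1+0.04175)^t    t·PV
  1        48.75        46.7963        46.7963
  2        48.75        44.9208        89.8416
  3        48.75        43.1205       129.3616
  4        48.75        41.3924       165.5696
  5        48.75        39.7335       198.6676
  6        48.75        38.1411       228.8468
  7        48.75        36.6126       256.2879
  8        48.75        35.1452       281.1619
  9        48.75        33.7367       303.6306
  10    1,048.75       696.6857     6,966.8568
  Σ                  1,056.2849     8,667.0207
Price P = Σ PV = 1,056.2849.
Macaulay duration = Σ(t·PV) / P = 8,667.0207 / 1,056.2849 = 8.20519 half-year periods.
In years: 8.20519 / 2 = 4.10260 years.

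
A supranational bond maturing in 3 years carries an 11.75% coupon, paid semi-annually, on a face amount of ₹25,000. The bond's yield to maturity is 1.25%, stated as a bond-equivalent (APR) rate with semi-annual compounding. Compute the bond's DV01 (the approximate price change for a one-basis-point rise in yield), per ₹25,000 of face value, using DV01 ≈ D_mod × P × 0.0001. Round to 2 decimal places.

Periodic yield y = 0.00625.
  t   CF        PV=CF/(1+0.00625)^t    t·PV
  1     1,468.75     1,459.6273     1,459.6273
  2     1,468.75     1,450.5613     2,901.1226
  3     1,468.75     1,441.5516     4,324.6549
  4     1,468.75     1,432.5979     5,730.3915
  5     1,468.75     1,423.6998     7,118.4988
  6    26,468.75    25,497.5277   152,985.1660
  Σ                 32,705.5656   174,519.4612
P = 32,705.5656; D_Mac = 5.33608 half-year periods = 2.66804 yrs; D_mod = 2.65147 yrs.
DV01 ≈ 2.65147 × 32,705.5656 × 0.0001 = 8.671774.

₹8.67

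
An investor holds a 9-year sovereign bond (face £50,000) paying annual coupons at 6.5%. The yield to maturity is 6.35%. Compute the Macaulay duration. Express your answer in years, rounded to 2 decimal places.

Periodic yield y = 0.0635. Discount each cash flow and weight by its year:
  t   CF        PV=CF/(1+0.0635)^t    t·PV
  1     3,250.00     3,055.9473     3,055.9473
  2     3,250.00     2,873.4813     5,746.9626
  3     3,250.00     2,701.9100     8,105.7300
  4     3,250.00     2,540.5830    10,162.3319
  5     3,250.00     2,388.8886    11,944.4428
  6     3,250.00     2,246.2516    13,477.5095
  7     3,250.00     2,112.1312    14,784.9187
  8     3,250.00     1,986.0190    15,888.1523
  9    53,250.00    30,597.2337   275,375.1035
  Σ                 50,502.4457   358,541.0986
Price P = Σ PV = 50,502.4457.
Macaulay duration = Σ(t·PV) / P = 358,541.0986 / 50,502.4457 = 7.09948 years.

7.10 years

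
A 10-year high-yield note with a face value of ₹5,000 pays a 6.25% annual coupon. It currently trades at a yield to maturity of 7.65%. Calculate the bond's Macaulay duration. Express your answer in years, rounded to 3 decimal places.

7.596 years

Periodic yield y = 0.0765. Discount each cash flow and weight by its year:
  t   CF        PV=CF/(1+0.0765)^t    t·PV
  1       312.50       290.2926       290.2926
  2       312.50       269.6634       539.3267
  3       312.50       250.5001       751.5003
  4       312.50       232.6987       930.7946
  5       312.50       216.1622     1,080.8112
  6       312.50       200.8010     1,204.8058
  7       312.50       186.5313     1,305.7193
  8       312.50       173.2757     1,386.2059
  9       312.50       160.9621     1,448.6592
  10    5,312.50     2,541.9008    25,419.0082
  Σ                  4,522.7880    34,357.1240
Price P = Σ PV = 4,522.7880.
Macaulay duration = Σ(t·PV) / P = 34,357.1240 / 4,522.7880 = 7.59645 years.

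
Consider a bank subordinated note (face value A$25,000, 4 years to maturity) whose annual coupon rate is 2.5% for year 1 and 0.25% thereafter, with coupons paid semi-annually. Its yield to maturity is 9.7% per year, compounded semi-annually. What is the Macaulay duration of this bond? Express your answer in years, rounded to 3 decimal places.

3.883 years

Periodic yield y = 0.0485. Discount each cash flow and weight by its period:
  t   CF        PV=CF/(1+0.0485)^t    t·PV
  1       312.50       298.0448       298.0448
  2       312.50       284.2583       568.5166
  3        31.25        27.1109        81.3328
  4        31.25        25.8569       103.4276
  5        31.25        24.6608       123.3042
  6        31.25        23.5201       141.1207
  7        31.25        22.4322       157.0251
  8    25,031.25    17,137.0104   137,096.0829
  Σ                 17,842.8944   138,568.8547
Price P = Σ PV = 17,842.8944.
Macaulay duration = Σ(t·PV) / P = 138,568.8547 / 17,842.8944 = 7.76605 half-year periods.
In years: 7.76605 / 2 = 3.88303 years.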